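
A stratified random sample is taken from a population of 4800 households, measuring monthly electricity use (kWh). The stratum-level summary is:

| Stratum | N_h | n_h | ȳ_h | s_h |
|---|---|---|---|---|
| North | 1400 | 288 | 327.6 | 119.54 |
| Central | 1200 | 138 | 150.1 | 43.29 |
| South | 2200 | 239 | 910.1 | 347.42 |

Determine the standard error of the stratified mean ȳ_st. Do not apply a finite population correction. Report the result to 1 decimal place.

V̂(ȳ_st) = Σ W_h² s_h²/n_h, with W_h = N_h/N and N = 4800:
  stratum North: (1400/4800)²·119.54²/288 = 4.22092
  stratum Central: (1200/4800)²·43.29²/138 = 0.848743
  stratum South: (2200/4800)²·347.42²/239 = 106.09
V̂(ȳ_st) = 111.16
SE(ȳ_st) = √111.16 = 10.5432

SE(ȳ_st) ≈ 10.5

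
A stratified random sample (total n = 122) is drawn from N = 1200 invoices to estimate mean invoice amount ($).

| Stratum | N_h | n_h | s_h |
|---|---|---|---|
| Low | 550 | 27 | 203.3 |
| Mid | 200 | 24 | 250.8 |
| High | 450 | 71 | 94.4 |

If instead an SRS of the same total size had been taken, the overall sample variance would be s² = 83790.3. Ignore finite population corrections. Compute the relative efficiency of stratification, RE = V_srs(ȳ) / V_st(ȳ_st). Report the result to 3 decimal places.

RE ≈ 1.667

V̂(ȳ_st) = Σ W_h² s_h²/n_h, with W_h = N_h/N and N = 1200:
  stratum Low: (550/1200)²·203.3²/27 = 321.569
  stratum Mid: (200/1200)²·250.8²/24 = 72.8017
  stratum High: (450/1200)²·94.4²/71 = 17.6501
V_st = 412.021
V_srs = s²/n = 83790.3/122 = 686.806
Relative efficiency = V_srs / V_st = 686.806/412.021 = 1.6669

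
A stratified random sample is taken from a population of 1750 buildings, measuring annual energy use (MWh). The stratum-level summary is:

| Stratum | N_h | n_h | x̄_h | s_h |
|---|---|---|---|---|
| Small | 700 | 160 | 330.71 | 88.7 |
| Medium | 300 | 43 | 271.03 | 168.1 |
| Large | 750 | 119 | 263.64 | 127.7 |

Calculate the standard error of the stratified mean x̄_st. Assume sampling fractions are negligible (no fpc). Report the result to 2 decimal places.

SE(x̄_st) ≈ 7.24

V̂(x̄_st) = Σ W_h² s_h²/n_h, with W_h = N_h/N and N = 1750:
  stratum Small: (700/1750)²·88.7²/160 = 7.86769
  stratum Medium: (300/1750)²·168.1²/43 = 19.3123
  stratum Large: (750/1750)²·127.7²/119 = 25.1699
V̂(x̄_st) = 52.3498
SE(x̄_st) = √52.3498 = 7.23532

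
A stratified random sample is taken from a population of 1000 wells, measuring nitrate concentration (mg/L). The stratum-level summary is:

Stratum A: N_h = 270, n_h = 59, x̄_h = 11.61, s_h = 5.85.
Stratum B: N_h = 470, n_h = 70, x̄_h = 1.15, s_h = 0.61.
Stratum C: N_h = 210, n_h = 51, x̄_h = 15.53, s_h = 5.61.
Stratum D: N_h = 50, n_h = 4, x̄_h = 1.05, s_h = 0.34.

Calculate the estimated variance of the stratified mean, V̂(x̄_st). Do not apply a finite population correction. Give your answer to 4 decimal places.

V̂(x̄_st) = Σ W_h² s_h²/n_h, with W_h = N_h/N and N = 1000:
  stratum A: (270/1000)²·5.85²/59 = 0.0422851
  stratum B: (470/1000)²·0.61²/70 = 0.00117424
  stratum C: (210/1000)²·5.61²/51 = 0.0272141
  stratum D: (50/1000)²·0.34²/4 = 7.225e-05
V̂(x̄_st) = 0.0707457

V̂(x̄_st) ≈ 0.0707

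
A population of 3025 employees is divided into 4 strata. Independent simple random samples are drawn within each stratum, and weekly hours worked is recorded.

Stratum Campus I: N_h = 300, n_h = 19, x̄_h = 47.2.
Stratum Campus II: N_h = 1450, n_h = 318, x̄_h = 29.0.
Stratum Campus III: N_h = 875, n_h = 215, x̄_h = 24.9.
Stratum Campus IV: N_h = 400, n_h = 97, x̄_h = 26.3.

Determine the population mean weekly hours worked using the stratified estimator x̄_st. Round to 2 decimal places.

N = Σ N_h = 3025. Stratum weights W_h = N_h/N.
x̄_st = (300·47.2 + 1450·29.0 + 875·24.9 + 400·26.3) / 3025 = 29.2620

x̄_st ≈ 29.26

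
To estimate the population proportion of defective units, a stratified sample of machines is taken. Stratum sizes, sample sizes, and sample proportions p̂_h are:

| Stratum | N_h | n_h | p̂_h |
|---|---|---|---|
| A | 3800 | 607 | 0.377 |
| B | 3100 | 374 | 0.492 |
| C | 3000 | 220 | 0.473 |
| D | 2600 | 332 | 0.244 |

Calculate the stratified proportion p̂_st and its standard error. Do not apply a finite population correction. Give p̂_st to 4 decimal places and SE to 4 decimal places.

p̂_st ≈ 0.4009, SE ≈ 0.0129

N = 12500; stratum weights W_h = N_h/N.
p̂_st = Σ W_h p̂_h = (3800·0.377 + 3100·0.492 + 3000·0.473 + 2600·0.244)/12500 = 0.40090
V̂(p̂_st) = Σ W_h² p̂_h(1−p̂_h)/(n_h−1):
  stratum A: (3800/12500)²·0.377·0.623/606 = 3.58182e-05
  stratum B: (3100/12500)²·0.492·0.508/373 = 4.1212e-05
  stratum C: (3000/12500)²·0.473·0.527/219 = 6.55617e-05
  stratum D: (2600/12500)²·0.244·0.756/331 = 2.41107e-05
V̂(p̂_st) = 0.000166703; SE = √V̂ = 0.0129113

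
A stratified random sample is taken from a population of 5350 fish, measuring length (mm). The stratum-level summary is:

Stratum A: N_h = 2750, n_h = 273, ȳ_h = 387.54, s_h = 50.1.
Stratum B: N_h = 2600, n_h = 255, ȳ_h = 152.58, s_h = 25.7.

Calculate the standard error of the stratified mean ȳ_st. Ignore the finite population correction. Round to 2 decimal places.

SE(ȳ_st) ≈ 1.74

V̂(ȳ_st) = Σ W_h² s_h²/n_h, with W_h = N_h/N and N = 5350:
  stratum A: (2750/5350)²·50.1²/273 = 2.42924
  stratum B: (2600/5350)²·25.7²/255 = 0.611738
V̂(ȳ_st) = 3.04098
SE(ȳ_st) = √3.04098 = 1.74384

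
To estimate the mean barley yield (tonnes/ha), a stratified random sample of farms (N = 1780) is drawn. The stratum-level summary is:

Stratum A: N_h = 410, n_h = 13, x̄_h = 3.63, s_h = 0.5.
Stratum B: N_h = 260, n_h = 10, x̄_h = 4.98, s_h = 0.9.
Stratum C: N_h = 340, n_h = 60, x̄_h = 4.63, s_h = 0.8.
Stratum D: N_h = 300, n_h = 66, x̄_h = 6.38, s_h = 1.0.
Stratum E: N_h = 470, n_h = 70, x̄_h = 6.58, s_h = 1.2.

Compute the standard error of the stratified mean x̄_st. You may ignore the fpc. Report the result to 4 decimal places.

V̂(x̄_st) = Σ W_h² s_h²/n_h, with W_h = N_h/N and N = 1780:
  stratum A: (410/1780)²·0.5²/13 = 0.00102029
  stratum B: (260/1780)²·0.9²/10 = 0.00172819
  stratum C: (340/1780)²·0.8²/60 = 0.000389176
  stratum D: (300/1780)²·1.0²/66 = 0.000430386
  stratum E: (470/1780)²·1.2²/70 = 0.00143423
V̂(x̄_st) = 0.00500228
SE(x̄_st) = √0.00500228 = 0.0707268

SE(x̄_st) ≈ 0.0707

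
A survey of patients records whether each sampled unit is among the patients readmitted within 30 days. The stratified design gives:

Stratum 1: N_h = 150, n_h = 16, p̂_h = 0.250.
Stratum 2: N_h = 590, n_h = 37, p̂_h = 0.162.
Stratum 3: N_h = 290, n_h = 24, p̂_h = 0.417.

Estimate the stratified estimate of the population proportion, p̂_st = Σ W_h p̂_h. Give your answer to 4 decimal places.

p̂_st ≈ 0.2466

N = 1030; stratum weights W_h = N_h/N.
p̂_st = Σ W_h p̂_h = (150·0.250 + 590·0.162 + 290·0.417)/1030 = 0.24661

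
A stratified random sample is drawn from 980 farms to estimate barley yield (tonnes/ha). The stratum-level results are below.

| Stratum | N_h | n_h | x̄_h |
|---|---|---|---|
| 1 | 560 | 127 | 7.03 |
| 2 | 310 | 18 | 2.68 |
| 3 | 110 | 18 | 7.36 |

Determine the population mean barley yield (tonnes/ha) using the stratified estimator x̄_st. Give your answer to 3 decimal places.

N = Σ N_h = 980. Stratum weights W_h = N_h/N.
x̄_st = (560·7.03 + 310·2.68 + 110·7.36) / 980 = 5.69102

x̄_st ≈ 5.691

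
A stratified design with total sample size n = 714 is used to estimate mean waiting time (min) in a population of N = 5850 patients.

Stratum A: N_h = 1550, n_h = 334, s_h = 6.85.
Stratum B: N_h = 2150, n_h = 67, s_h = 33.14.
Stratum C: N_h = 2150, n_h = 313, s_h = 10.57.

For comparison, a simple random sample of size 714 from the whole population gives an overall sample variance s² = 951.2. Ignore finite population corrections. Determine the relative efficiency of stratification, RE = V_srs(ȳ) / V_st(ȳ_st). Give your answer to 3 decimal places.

RE ≈ 0.586

V̂(ȳ_st) = Σ W_h² s_h²/n_h, with W_h = N_h/N and N = 5850:
  stratum A: (1550/5850)²·6.85²/334 = 0.00986248
  stratum B: (2150/5850)²·33.14²/67 = 2.21409
  stratum C: (2150/5850)²·10.57²/313 = 0.0482137
V_st = 2.27217
V_srs = s²/n = 951.2/714 = 1.33221
Relative efficiency = V_srs / V_st = 1.33221/2.27217 = 0.5863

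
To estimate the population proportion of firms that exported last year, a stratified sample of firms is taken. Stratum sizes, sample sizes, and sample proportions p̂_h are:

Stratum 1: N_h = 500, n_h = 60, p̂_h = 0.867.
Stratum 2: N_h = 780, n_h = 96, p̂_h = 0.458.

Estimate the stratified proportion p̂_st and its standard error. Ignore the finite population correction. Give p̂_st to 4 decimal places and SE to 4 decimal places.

p̂_st ≈ 0.6178, SE ≈ 0.0356

N = 1280; stratum weights W_h = N_h/N.
p̂_st = Σ W_h p̂_h = (500·0.867 + 780·0.458)/1280 = 0.61777
V̂(p̂_st) = Σ W_h² p̂_h(1−p̂_h)/(n_h−1):
  stratum 1: (500/1280)²·0.867·0.133/59 = 0.000298221
  stratum 2: (780/1280)²·0.458·0.542/95 = 0.00097031
V̂(p̂_st) = 0.00126853; SE = √V̂ = 0.0356164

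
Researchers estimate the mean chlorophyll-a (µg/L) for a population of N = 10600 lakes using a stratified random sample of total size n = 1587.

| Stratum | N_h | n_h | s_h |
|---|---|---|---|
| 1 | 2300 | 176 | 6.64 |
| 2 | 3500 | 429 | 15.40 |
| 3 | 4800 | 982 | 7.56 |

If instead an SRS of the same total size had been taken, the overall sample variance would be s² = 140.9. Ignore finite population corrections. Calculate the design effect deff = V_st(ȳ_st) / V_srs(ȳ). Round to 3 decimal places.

deff ≈ 0.946

V̂(ȳ_st) = Σ W_h² s_h²/n_h, with W_h = N_h/N and N = 10600:
  stratum 1: (2300/10600)²·6.64²/176 = 0.0117942
  stratum 2: (3500/10600)²·15.40²/429 = 0.060271
  stratum 3: (4800/10600)²·7.56²/982 = 0.0119345
V_st = 0.0839996
V_srs = s²/n = 140.9/1587 = 0.0887839
deff = V_st / V_srs = 0.0839996/0.0887839 = 0.9461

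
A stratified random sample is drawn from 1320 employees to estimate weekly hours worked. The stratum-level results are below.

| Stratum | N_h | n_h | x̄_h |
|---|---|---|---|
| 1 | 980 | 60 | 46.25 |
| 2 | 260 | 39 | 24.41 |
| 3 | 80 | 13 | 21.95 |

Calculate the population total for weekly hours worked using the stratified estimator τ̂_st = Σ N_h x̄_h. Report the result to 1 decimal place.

τ̂_st = Σ N_h x̄_h = 980·46.25 + 260·24.41 + 80·21.95 = 53427.6

τ̂_st ≈ 53427.6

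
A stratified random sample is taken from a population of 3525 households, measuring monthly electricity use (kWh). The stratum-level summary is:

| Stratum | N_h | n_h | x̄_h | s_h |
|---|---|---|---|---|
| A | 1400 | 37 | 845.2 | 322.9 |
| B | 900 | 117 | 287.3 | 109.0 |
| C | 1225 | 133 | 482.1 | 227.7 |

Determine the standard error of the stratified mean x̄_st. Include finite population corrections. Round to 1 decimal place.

SE(x̄_st) ≈ 21.9

V̂(x̄_st) = Σ W_h² (1 − n_h/N_h) s_h²/n_h, with W_h = N_h/N and N = 3525:
  stratum A: (1400/3525)²·(1 − 37/1400)·322.9²/37 = 432.753
  stratum B: (900/3525)²·(1 − 117/900)·109.0²/117 = 5.75908
  stratum C: (1225/3525)²·(1 − 133/1225)·227.7²/133 = 41.9677
V̂(x̄_st) = 480.48
SE(x̄_st) = √480.48 = 21.9198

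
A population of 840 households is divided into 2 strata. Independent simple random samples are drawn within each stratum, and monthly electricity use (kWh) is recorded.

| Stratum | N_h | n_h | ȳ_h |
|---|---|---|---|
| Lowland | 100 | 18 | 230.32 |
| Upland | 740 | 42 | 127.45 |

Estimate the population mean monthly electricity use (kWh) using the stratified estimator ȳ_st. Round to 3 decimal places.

N = Σ N_h = 840. Stratum weights W_h = N_h/N.
ȳ_st = (100·230.32 + 740·127.45) / 840 = 139.69643

ȳ_st ≈ 139.696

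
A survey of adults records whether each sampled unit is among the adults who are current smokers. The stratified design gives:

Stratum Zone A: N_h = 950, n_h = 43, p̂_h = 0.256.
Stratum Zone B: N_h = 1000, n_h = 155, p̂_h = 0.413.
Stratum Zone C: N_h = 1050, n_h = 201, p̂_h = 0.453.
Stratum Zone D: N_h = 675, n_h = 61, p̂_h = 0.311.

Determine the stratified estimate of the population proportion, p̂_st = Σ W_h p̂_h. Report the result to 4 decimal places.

p̂_st ≈ 0.3651

N = 3675; stratum weights W_h = N_h/N.
p̂_st = Σ W_h p̂_h = (950·0.256 + 1000·0.413 + 1050·0.453 + 675·0.311)/3675 = 0.36511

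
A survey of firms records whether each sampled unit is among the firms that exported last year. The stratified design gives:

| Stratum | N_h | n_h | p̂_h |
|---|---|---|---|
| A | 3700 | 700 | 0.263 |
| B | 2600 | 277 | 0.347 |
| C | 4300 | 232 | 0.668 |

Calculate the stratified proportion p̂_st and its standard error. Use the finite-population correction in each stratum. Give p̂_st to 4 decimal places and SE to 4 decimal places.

N = 10600; stratum weights W_h = N_h/N.
p̂_st = Σ W_h p̂_h = (3700·0.263 + 2600·0.347 + 4300·0.668)/10600 = 0.44790
V̂(p̂_st) = Σ W_h² (1 − n_h/N_h) p̂_h(1−p̂_h)/(n_h−1):
  stratum A: (3700/10600)²·(1 − 700/3700)·0.263·0.737/699 = 2.73941e-05
  stratum B: (2600/10600)²·(1 − 277/2600)·0.347·0.653/276 = 4.41311e-05
  stratum C: (4300/10600)²·(1 − 232/4300)·0.668·0.332/231 = 0.000149465
V̂(p̂_st) = 0.00022099; SE = √V̂ = 0.0148657

p̂_st ≈ 0.4479, SE ≈ 0.0149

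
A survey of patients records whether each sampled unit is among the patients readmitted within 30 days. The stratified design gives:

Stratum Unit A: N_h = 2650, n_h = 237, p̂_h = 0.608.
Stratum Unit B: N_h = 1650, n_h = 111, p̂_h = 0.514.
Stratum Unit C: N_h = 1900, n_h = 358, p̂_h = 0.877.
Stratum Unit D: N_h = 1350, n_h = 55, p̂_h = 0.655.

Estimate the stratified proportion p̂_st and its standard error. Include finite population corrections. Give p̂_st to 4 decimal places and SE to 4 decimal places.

p̂_st ≈ 0.6636, SE ≈ 0.0189

N = 7550; stratum weights W_h = N_h/N.
p̂_st = Σ W_h p̂_h = (2650·0.608 + 1650·0.514 + 1900·0.877 + 1350·0.655)/7550 = 0.66356
V̂(p̂_st) = Σ W_h² (1 − n_h/N_h) p̂_h(1−p̂_h)/(n_h−1):
  stratum Unit A: (2650/7550)²·(1 − 237/2650)·0.608·0.392/236 = 0.000113289
  stratum Unit B: (1650/7550)²·(1 − 111/1650)·0.514·0.486/110 = 0.000101166
  stratum Unit C: (1900/7550)²·(1 − 358/1900)·0.877·0.123/357 = 1.55303e-05
  stratum Unit D: (1350/7550)²·(1 − 55/1350)·0.655·0.345/54 = 0.000128344
V̂(p̂_st) = 0.00035833; SE = √V̂ = 0.0189296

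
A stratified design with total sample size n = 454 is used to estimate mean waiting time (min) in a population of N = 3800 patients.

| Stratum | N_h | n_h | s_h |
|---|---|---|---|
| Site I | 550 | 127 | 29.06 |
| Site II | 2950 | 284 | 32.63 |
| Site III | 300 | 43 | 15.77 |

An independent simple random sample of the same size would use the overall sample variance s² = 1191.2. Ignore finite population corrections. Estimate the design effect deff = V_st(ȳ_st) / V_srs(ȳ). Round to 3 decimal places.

V̂(ȳ_st) = Σ W_h² s_h²/n_h, with W_h = N_h/N and N = 3800:
  stratum Site I: (550/3800)²·29.06²/127 = 0.139298
  stratum Site II: (2950/3800)²·32.63²/284 = 2.2594
  stratum Site III: (300/3800)²·15.77²/43 = 0.0360471
V_st = 2.43474
V_srs = s²/n = 1191.2/454 = 2.62379
deff = V_st / V_srs = 2.43474/2.62379 = 0.9279

deff ≈ 0.928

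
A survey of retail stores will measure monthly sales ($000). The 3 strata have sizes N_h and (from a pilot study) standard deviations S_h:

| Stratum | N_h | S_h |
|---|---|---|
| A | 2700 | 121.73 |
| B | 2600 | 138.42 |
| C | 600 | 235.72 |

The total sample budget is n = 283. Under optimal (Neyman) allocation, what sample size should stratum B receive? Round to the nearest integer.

Neyman allocation: n_h = n · N_h S_h / Σ N_i S_i, with n = 283.
  stratum A: N_h·S_h = 2700·121.73 = 328671.00
  stratum B: N_h·S_h = 2600·138.42 = 359892.00
  stratum C: N_h·S_h = 600·235.72 = 141432.00
Σ N_h S_h = 829995.00
n for stratum B = 283·359892.00/829995.00 = 122.711 → 123

123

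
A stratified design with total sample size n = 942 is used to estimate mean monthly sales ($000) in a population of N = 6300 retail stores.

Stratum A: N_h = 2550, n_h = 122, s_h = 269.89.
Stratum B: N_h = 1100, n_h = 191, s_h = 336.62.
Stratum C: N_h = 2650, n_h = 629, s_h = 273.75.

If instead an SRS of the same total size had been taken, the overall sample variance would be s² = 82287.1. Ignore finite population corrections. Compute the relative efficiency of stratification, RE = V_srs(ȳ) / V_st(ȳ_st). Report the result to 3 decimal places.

RE ≈ 0.638

V̂(ȳ_st) = Σ W_h² s_h²/n_h, with W_h = N_h/N and N = 6300:
  stratum A: (2550/6300)²·269.89²/122 = 97.8167
  stratum B: (1100/6300)²·336.62²/191 = 18.0863
  stratum C: (2650/6300)²·273.75²/629 = 21.0799
V_st = 136.983
V_srs = s²/n = 82287.1/942 = 87.3536
Relative efficiency = V_srs / V_st = 87.3536/136.983 = 0.6377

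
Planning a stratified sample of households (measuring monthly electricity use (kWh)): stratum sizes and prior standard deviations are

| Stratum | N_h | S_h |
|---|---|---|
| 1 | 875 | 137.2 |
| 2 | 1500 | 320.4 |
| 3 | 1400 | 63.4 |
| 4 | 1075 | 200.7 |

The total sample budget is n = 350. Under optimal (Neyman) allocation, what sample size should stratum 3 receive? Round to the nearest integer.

34

Neyman allocation: n_h = n · N_h S_h / Σ N_i S_i, with n = 350.
  stratum 1: N_h·S_h = 875·137.2 = 120050.00
  stratum 2: N_h·S_h = 1500·320.4 = 480600.00
  stratum 3: N_h·S_h = 1400·63.4 = 88760.00
  stratum 4: N_h·S_h = 1075·200.7 = 215752.50
Σ N_h S_h = 905162.50
n for stratum 3 = 350·88760.00/905162.50 = 34.321 → 34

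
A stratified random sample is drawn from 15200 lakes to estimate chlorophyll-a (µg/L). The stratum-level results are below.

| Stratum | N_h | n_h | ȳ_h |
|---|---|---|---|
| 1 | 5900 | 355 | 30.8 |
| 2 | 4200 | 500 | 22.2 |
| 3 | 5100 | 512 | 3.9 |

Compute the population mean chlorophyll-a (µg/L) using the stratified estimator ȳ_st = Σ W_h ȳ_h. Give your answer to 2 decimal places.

N = Σ N_h = 15200. Stratum weights W_h = N_h/N.
ȳ_st = (5900·30.8 + 4200·22.2 + 5100·3.9) / 15200 = 19.3980

ȳ_st ≈ 19.40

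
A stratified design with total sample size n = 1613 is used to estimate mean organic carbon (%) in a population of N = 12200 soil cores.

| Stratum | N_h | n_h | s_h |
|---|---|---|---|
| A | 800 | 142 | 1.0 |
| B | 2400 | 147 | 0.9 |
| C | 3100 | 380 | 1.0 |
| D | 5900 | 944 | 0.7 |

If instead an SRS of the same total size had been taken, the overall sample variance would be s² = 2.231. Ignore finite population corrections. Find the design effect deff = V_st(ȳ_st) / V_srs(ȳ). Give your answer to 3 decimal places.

deff ≈ 0.387

V̂(ȳ_st) = Σ W_h² s_h²/n_h, with W_h = N_h/N and N = 12200:
  stratum A: (800/12200)²·1.0²/142 = 3.02811e-05
  stratum B: (2400/12200)²·0.9²/147 = 0.000213241
  stratum C: (3100/12200)²·1.0²/380 = 0.00016991
  stratum D: (5900/12200)²·0.7²/944 = 0.000121397
V_st = 0.00053483
V_srs = s²/n = 2.231/1613 = 0.00138314
deff = V_st / V_srs = 0.00053483/0.00138314 = 0.3867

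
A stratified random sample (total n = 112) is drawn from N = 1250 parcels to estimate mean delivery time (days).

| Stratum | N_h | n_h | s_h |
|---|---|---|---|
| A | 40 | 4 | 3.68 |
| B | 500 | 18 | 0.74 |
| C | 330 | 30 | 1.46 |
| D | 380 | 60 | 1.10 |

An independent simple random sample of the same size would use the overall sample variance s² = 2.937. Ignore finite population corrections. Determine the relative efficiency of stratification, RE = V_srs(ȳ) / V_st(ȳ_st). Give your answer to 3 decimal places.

V̂(ȳ_st) = Σ W_h² s_h²/n_h, with W_h = N_h/N and N = 1250:
  stratum A: (40/1250)²·3.68²/4 = 0.00346685
  stratum B: (500/1250)²·0.74²/18 = 0.00486756
  stratum C: (330/1250)²·1.46²/30 = 0.00495213
  stratum D: (380/1250)²·1.10²/60 = 0.00186372
V_st = 0.0151503
V_srs = s²/n = 2.937/112 = 0.0262232
Relative efficiency = V_srs / V_st = 0.0262232/0.0151503 = 1.7309

RE ≈ 1.731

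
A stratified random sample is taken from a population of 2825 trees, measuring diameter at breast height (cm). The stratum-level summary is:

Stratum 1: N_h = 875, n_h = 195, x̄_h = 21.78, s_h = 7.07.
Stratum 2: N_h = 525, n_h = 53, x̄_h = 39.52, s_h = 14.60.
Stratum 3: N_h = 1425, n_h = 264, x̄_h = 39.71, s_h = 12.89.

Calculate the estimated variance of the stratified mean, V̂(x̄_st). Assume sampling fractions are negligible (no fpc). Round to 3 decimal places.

V̂(x̄_st) = Σ W_h² s_h²/n_h, with W_h = N_h/N and N = 2825:
  stratum 1: (875/2825)²·7.07²/195 = 0.0245914
  stratum 2: (525/2825)²·14.60²/53 = 0.138903
  stratum 3: (1425/2825)²·12.89²/264 = 0.160138
V̂(x̄_st) = 0.323633

V̂(x̄_st) ≈ 0.324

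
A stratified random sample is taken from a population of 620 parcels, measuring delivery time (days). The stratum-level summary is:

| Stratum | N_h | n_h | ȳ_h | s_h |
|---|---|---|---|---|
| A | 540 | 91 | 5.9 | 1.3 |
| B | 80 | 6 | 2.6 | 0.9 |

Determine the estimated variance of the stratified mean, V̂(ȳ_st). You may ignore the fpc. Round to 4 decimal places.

V̂(ȳ_st) ≈ 0.0163

V̂(ȳ_st) = Σ W_h² s_h²/n_h, with W_h = N_h/N and N = 620:
  stratum A: (540/620)²·1.3²/91 = 0.014088
  stratum B: (80/620)²·0.9²/6 = 0.00224766
V̂(ȳ_st) = 0.0163357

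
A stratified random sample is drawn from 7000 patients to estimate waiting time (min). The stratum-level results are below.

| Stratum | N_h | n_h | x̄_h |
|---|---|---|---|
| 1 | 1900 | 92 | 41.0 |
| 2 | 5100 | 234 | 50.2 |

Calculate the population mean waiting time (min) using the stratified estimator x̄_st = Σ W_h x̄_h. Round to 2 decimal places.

N = Σ N_h = 7000. Stratum weights W_h = N_h/N.
x̄_st = (1900·41.0 + 5100·50.2) / 7000 = 47.7029

x̄_st ≈ 47.70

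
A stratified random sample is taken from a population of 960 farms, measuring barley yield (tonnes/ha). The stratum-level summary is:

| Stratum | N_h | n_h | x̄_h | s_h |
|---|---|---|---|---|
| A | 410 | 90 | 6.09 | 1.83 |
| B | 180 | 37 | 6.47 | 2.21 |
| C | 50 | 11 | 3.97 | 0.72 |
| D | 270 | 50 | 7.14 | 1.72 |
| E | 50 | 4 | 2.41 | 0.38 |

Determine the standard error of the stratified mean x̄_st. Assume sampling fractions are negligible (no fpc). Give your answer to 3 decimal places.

V̂(x̄_st) = Σ W_h² s_h²/n_h, with W_h = N_h/N and N = 960:
  stratum A: (410/960)²·1.83²/90 = 0.00678711
  stratum B: (180/960)²·2.21²/37 = 0.00464072
  stratum C: (50/960)²·0.72²/11 = 0.000127841
  stratum D: (270/960)²·1.72²/50 = 0.00468028
  stratum E: (50/960)²·0.38²/4 = 9.79275e-05
V̂(x̄_st) = 0.0163339
SE(x̄_st) = √0.0163339 = 0.127804

SE(x̄_st) ≈ 0.128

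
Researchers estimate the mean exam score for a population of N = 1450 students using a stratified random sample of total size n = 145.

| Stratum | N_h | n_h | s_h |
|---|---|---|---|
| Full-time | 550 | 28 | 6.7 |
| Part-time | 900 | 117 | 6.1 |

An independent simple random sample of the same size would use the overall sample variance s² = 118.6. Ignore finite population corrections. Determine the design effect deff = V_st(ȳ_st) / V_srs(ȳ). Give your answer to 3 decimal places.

deff ≈ 0.432

V̂(ȳ_st) = Σ W_h² s_h²/n_h, with W_h = N_h/N and N = 1450:
  stratum Full-time: (550/1450)²·6.7²/28 = 0.230665
  stratum Part-time: (900/1450)²·6.1²/117 = 0.122524
V_st = 0.353189
V_srs = s²/n = 118.6/145 = 0.817931
deff = V_st / V_srs = 0.353189/0.817931 = 0.4318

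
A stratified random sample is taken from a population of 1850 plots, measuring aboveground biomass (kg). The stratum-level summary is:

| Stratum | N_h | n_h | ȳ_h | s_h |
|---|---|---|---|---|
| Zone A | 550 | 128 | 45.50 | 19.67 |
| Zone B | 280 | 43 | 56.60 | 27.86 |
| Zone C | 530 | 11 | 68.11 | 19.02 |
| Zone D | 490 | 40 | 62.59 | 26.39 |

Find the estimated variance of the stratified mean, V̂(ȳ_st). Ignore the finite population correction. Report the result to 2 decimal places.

V̂(ȳ_st) ≈ 4.60

V̂(ȳ_st) = Σ W_h² s_h²/n_h, with W_h = N_h/N and N = 1850:
  stratum Zone A: (550/1850)²·19.67²/128 = 0.267166
  stratum Zone B: (280/1850)²·27.86²/43 = 0.413491
  stratum Zone C: (530/1850)²·19.02²/11 = 2.69921
  stratum Zone D: (490/1850)²·26.39²/40 = 1.22143
V̂(ȳ_st) = 4.60129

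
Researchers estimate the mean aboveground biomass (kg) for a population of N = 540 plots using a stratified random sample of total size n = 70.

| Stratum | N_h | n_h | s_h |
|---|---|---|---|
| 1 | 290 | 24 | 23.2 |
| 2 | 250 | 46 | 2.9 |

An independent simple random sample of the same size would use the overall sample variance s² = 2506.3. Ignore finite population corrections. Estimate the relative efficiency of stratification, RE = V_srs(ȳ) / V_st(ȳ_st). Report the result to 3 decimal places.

V̂(ȳ_st) = Σ W_h² s_h²/n_h, with W_h = N_h/N and N = 540:
  stratum 1: (290/540)²·23.2²/24 = 6.46805
  stratum 2: (250/540)²·2.9²/46 = 0.039186
V_st = 6.50723
V_srs = s²/n = 2506.3/70 = 35.8043
Relative efficiency = V_srs / V_st = 35.8043/6.50723 = 5.5022

RE ≈ 5.502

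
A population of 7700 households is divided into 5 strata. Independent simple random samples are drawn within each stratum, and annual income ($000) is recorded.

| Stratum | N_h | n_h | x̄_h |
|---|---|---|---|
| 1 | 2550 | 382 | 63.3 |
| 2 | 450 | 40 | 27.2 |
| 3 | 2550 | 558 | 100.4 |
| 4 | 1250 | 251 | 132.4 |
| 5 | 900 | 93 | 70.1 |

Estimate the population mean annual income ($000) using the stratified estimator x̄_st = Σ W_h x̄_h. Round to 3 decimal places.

N = Σ N_h = 7700. Stratum weights W_h = N_h/N.
x̄_st = (2550·63.3 + 450·27.2 + 2550·100.4 + 1250·132.4 + 900·70.1) / 7700 = 85.48896

x̄_st ≈ 85.489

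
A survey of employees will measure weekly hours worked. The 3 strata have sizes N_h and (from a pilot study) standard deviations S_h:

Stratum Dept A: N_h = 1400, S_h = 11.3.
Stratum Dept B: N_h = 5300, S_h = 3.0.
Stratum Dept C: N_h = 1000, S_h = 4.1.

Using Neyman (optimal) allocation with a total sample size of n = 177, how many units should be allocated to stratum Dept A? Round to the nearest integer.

Neyman allocation: n_h = n · N_h S_h / Σ N_i S_i, with n = 177.
  stratum Dept A: N_h·S_h = 1400·11.3 = 15820.00
  stratum Dept B: N_h·S_h = 5300·3.0 = 15900.00
  stratum Dept C: N_h·S_h = 1000·4.1 = 4100.00
Σ N_h S_h = 35820.00
n for stratum Dept A = 177·15820.00/35820.00 = 78.173 → 78

78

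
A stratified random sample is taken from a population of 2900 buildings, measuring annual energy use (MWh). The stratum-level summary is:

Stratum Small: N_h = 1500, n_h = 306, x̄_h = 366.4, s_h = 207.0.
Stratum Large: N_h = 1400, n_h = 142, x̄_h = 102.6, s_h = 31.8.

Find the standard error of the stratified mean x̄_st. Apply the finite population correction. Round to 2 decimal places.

V̂(x̄_st) = Σ W_h² (1 − n_h/N_h) s_h²/n_h, with W_h = N_h/N and N = 2900:
  stratum Small: (1500/2900)²·(1 − 306/1500)·207.0²/306 = 29.8208
  stratum Large: (1400/2900)²·(1 − 142/1400)·31.8²/142 = 1.49135
V̂(x̄_st) = 31.3121
SE(x̄_st) = √31.3121 = 5.59572

SE(x̄_st) ≈ 5.60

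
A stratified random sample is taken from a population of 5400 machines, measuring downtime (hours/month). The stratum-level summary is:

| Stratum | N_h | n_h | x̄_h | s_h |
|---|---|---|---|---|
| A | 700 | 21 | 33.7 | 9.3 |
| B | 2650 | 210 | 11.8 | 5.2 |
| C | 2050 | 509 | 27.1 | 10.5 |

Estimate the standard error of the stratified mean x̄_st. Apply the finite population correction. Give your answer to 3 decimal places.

V̂(x̄_st) = Σ W_h² (1 − n_h/N_h) s_h²/n_h, with W_h = N_h/N and N = 5400:
  stratum A: (700/5400)²·(1 − 21/700)·9.3²/21 = 0.0671316
  stratum B: (2650/5400)²·(1 − 210/2650)·5.2²/210 = 0.0285519
  stratum C: (2050/5400)²·(1 − 509/2050)·10.5²/509 = 0.0234655
V̂(x̄_st) = 0.119149
SE(x̄_st) = √0.119149 = 0.34518

SE(x̄_st) ≈ 0.345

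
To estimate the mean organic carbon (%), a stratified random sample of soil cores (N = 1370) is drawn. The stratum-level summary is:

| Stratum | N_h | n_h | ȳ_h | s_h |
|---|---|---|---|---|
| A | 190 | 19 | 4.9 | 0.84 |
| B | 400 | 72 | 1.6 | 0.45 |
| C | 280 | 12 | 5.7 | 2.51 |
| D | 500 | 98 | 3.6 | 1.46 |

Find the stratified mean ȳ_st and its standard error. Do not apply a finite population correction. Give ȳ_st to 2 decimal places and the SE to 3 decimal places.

ȳ_st ≈ 3.63, SE ≈ 0.161

ȳ_st = Σ W_h ȳ_h = (190·4.9 + 400·1.6 + 280·5.7 + 500·3.6)/1370 = 3.62555
V̂(ȳ_st) = Σ W_h² s_h²/n_h, with W_h = N_h/N and N = 1370:
  stratum A: (190/1370)²·0.84²/19 = 0.000714284
  stratum B: (400/1370)²·0.45²/72 = 0.000239757
  stratum C: (280/1370)²·2.51²/12 = 0.0219301
  stratum D: (500/1370)²·1.46²/98 = 0.0028972
V̂(ȳ_st) = 0.0257814
SE(ȳ_st) = √0.0257814 = 0.160566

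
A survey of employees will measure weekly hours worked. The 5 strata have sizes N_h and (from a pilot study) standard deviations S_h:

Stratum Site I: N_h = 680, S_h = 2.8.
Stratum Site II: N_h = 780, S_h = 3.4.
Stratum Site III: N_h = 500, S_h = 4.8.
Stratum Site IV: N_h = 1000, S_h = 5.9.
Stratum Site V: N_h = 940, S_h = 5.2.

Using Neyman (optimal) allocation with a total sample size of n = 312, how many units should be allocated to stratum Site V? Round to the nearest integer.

Neyman allocation: n_h = n · N_h S_h / Σ N_i S_i, with n = 312.
  stratum Site I: N_h·S_h = 680·2.8 = 1904.00
  stratum Site II: N_h·S_h = 780·3.4 = 2652.00
  stratum Site III: N_h·S_h = 500·4.8 = 2400.00
  stratum Site IV: N_h·S_h = 1000·5.9 = 5900.00
  stratum Site V: N_h·S_h = 940·5.2 = 4888.00
Σ N_h S_h = 17744.00
n for stratum Site V = 312·4888.00/17744.00 = 85.948 → 86

86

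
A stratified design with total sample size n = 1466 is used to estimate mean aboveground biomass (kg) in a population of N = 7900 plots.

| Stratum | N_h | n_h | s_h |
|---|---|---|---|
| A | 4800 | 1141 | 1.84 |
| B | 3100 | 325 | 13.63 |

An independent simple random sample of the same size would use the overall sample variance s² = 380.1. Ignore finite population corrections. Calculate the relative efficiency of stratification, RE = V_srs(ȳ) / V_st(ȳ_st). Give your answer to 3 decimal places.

RE ≈ 2.909

V̂(ȳ_st) = Σ W_h² s_h²/n_h, with W_h = N_h/N and N = 7900:
  stratum A: (4800/7900)²·1.84²/1141 = 0.00109541
  stratum B: (3100/7900)²·13.63²/325 = 0.0880192
V_st = 0.0891146
V_srs = s²/n = 380.1/1466 = 0.259277
Relative efficiency = V_srs / V_st = 0.259277/0.0891146 = 2.9095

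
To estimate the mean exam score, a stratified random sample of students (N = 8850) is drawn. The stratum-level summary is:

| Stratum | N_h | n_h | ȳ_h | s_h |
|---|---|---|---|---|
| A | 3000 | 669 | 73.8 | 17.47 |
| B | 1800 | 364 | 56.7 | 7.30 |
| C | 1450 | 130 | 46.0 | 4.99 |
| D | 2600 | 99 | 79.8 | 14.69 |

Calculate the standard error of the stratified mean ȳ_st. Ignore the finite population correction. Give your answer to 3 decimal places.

SE(ȳ_st) ≈ 0.502

V̂(ȳ_st) = Σ W_h² s_h²/n_h, with W_h = N_h/N and N = 8850:
  stratum A: (3000/8850)²·17.47²/669 = 0.0524223
  stratum B: (1800/8850)²·7.30²/364 = 0.00605624
  stratum C: (1450/8850)²·4.99²/130 = 0.00514171
  stratum D: (2600/8850)²·14.69²/99 = 0.188135
V̂(ȳ_st) = 0.251755
SE(ȳ_st) = √0.251755 = 0.501752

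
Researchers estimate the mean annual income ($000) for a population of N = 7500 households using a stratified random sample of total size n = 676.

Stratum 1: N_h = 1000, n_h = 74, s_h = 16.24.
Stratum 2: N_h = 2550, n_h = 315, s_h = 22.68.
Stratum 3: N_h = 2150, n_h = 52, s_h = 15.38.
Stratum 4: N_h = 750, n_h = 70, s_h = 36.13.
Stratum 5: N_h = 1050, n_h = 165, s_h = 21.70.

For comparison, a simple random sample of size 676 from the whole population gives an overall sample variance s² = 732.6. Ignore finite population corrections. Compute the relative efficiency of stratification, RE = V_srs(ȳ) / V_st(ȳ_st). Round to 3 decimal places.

V̂(ȳ_st) = Σ W_h² s_h²/n_h, with W_h = N_h/N and N = 7500:
  stratum 1: (1000/7500)²·16.24²/74 = 0.0633604
  stratum 2: (2550/7500)²·22.68²/315 = 0.18877
  stratum 3: (2150/7500)²·15.38²/52 = 0.373821
  stratum 4: (750/7500)²·36.13²/70 = 0.186482
  stratum 5: (1050/7500)²·21.70²/165 = 0.055936
V_st = 0.86837
V_srs = s²/n = 732.6/676 = 1.08373
Relative efficiency = V_srs / V_st = 1.08373/0.86837 = 1.2480

RE ≈ 1.248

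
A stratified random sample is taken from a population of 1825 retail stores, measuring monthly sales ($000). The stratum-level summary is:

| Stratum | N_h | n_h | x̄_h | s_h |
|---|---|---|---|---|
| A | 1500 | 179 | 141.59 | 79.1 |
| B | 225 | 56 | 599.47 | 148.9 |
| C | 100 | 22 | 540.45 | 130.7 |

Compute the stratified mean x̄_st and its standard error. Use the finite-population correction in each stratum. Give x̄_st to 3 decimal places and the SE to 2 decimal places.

x̄_st ≈ 219.896, SE ≈ 5.21

x̄_st = Σ W_h x̄_h = (1500·141.59 + 225·599.47 + 100·540.45)/1825 = 219.89630
V̂(x̄_st) = Σ W_h² (1 − n_h/N_h) s_h²/n_h, with W_h = N_h/N and N = 1825:
  stratum A: (1500/1825)²·(1 − 179/1500)·79.1²/179 = 20.7954
  stratum B: (225/1825)²·(1 − 56/225)·148.9²/56 = 4.52007
  stratum C: (100/1825)²·(1 − 22/100)·130.7²/22 = 1.81843
V̂(x̄_st) = 27.1339
SE(x̄_st) = √27.1339 = 5.20903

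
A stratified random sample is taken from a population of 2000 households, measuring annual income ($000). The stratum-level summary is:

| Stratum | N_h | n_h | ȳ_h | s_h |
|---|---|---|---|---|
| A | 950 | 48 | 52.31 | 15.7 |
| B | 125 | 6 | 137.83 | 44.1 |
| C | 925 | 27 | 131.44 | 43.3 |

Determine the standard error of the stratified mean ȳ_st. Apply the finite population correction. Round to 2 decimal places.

SE(ȳ_st) ≈ 4.09

V̂(ȳ_st) = Σ W_h² (1 − n_h/N_h) s_h²/n_h, with W_h = N_h/N and N = 2000:
  stratum A: (950/2000)²·(1 − 48/950)·15.7²/48 = 1.10009
  stratum B: (125/2000)²·(1 − 6/125)·44.1²/6 = 1.20538
  stratum C: (925/2000)²·(1 − 27/925)·43.3²/27 = 14.4202
V̂(ȳ_st) = 16.7256
SE(ȳ_st) = √16.7256 = 4.0897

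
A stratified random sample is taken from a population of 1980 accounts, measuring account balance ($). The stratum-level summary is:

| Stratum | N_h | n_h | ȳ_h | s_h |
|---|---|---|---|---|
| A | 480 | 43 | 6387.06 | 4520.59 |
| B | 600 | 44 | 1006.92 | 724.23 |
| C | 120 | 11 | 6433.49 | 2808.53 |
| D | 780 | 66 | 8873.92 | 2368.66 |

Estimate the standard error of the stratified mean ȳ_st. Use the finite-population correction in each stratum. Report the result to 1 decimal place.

SE(ȳ_st) ≈ 202.3

V̂(ȳ_st) = Σ W_h² (1 − n_h/N_h) s_h²/n_h, with W_h = N_h/N and N = 1980:
  stratum A: (480/1980)²·(1 − 43/480)·4520.59²/43 = 25428.1
  stratum B: (600/1980)²·(1 − 44/600)·724.23²/44 = 1014.37
  stratum C: (120/1980)²·(1 − 11/120)·2808.53²/11 = 2392.45
  stratum D: (780/1980)²·(1 − 66/780)·2368.66²/66 = 12076
V̂(ȳ_st) = 40911
SE(ȳ_st) = √40911 = 202.265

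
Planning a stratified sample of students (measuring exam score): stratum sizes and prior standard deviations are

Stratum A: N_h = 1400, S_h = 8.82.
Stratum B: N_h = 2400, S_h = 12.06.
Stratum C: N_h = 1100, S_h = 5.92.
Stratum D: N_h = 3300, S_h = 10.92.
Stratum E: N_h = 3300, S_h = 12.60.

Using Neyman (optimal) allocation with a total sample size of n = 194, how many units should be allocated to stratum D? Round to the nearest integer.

Neyman allocation: n_h = n · N_h S_h / Σ N_i S_i, with n = 194.
  stratum A: N_h·S_h = 1400·8.82 = 12348.00
  stratum B: N_h·S_h = 2400·12.06 = 28944.00
  stratum C: N_h·S_h = 1100·5.92 = 6512.00
  stratum D: N_h·S_h = 3300·10.92 = 36036.00
  stratum E: N_h·S_h = 3300·12.60 = 41580.00
Σ N_h S_h = 125420.00
n for stratum D = 194·36036.00/125420.00 = 55.741 → 56

56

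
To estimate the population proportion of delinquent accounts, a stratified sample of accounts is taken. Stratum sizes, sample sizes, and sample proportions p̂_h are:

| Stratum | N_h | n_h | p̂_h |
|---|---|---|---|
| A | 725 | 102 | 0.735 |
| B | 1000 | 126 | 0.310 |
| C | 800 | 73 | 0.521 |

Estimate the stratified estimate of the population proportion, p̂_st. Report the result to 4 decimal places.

p̂_st ≈ 0.4989

N = 2525; stratum weights W_h = N_h/N.
p̂_st = Σ W_h p̂_h = (725·0.735 + 1000·0.310 + 800·0.521)/2525 = 0.49888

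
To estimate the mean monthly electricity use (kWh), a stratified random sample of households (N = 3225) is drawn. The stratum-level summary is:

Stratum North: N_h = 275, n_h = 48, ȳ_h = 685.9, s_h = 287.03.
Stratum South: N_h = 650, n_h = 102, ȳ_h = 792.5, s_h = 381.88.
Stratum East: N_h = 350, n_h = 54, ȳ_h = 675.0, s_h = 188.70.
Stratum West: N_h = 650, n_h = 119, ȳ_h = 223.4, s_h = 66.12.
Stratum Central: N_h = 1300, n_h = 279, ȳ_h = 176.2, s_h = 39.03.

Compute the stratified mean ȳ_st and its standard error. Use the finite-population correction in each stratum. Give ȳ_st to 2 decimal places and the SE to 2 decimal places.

ȳ_st ≈ 407.52, SE ≈ 8.23

ȳ_st = Σ W_h ȳ_h = (275·685.9 + 650·792.5 + 350·675.0 + 650·223.4 + 1300·176.2)/3225 = 407.52481
V̂(ȳ_st) = Σ W_h² (1 − n_h/N_h) s_h²/n_h, with W_h = N_h/N and N = 3225:
  stratum North: (275/3225)²·(1 − 48/275)·287.03²/48 = 10.3018
  stratum South: (650/3225)²·(1 − 102/650)·381.88²/102 = 48.9653
  stratum East: (350/3225)²·(1 − 54/350)·188.70²/54 = 6.56826
  stratum West: (650/3225)²·(1 − 119/650)·66.12²/119 = 1.21918
  stratum Central: (1300/3225)²·(1 − 279/1300)·39.03²/279 = 0.696791
V̂(ȳ_st) = 67.7513
SE(ȳ_st) = √67.7513 = 8.23112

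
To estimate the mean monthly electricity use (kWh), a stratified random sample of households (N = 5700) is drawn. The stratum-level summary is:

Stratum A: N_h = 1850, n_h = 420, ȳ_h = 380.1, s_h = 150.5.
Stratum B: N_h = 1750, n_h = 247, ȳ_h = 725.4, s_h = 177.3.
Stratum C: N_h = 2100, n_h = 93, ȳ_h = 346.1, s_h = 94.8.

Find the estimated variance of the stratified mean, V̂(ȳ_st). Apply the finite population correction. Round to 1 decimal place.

V̂(ȳ_st) = Σ W_h² (1 − n_h/N_h) s_h²/n_h, with W_h = N_h/N and N = 5700:
  stratum A: (1850/5700)²·(1 − 420/1850)·150.5²/420 = 4.39119
  stratum B: (1750/5700)²·(1 − 247/1750)·177.3²/247 = 10.3031
  stratum C: (2100/5700)²·(1 − 93/2100)·94.8²/93 = 12.5358
V̂(ȳ_st) = 27.23

V̂(ȳ_st) ≈ 27.2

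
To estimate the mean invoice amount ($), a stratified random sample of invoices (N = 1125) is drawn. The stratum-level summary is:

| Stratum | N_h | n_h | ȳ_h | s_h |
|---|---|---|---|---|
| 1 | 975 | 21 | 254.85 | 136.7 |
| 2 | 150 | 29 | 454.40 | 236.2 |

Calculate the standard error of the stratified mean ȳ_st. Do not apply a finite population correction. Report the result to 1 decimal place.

SE(ȳ_st) ≈ 26.5

V̂(ȳ_st) = Σ W_h² s_h²/n_h, with W_h = N_h/N and N = 1125:
  stratum 1: (975/1125)²·136.7²/21 = 668.378
  stratum 2: (150/1125)²·236.2²/29 = 34.201
V̂(ȳ_st) = 702.579
SE(ȳ_st) = √702.579 = 26.5062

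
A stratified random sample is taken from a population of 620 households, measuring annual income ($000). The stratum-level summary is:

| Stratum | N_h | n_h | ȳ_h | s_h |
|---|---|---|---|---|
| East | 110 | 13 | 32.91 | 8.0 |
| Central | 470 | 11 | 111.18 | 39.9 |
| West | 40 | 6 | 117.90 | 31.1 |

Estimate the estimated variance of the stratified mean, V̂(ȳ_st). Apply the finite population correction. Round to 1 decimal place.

V̂(ȳ_st) = Σ W_h² (1 − n_h/N_h) s_h²/n_h, with W_h = N_h/N and N = 620:
  stratum East: (110/620)²·(1 − 13/110)·8.0²/13 = 0.136653
  stratum Central: (470/620)²·(1 − 11/470)·39.9²/11 = 81.2232
  stratum West: (40/620)²·(1 − 6/40)·31.1²/6 = 0.570328
V̂(ȳ_st) = 81.9302

V̂(ȳ_st) ≈ 81.9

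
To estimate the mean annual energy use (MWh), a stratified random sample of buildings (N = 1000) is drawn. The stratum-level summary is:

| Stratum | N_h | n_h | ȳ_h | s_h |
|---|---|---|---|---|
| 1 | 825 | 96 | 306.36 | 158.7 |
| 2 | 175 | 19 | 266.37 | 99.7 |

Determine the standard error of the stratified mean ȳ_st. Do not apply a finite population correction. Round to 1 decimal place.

V̂(ȳ_st) = Σ W_h² s_h²/n_h, with W_h = N_h/N and N = 1000:
  stratum 1: (825/1000)²·158.7²/96 = 178.563
  stratum 2: (175/1000)²·99.7²/19 = 16.0219
V̂(ȳ_st) = 194.584
SE(ȳ_st) = √194.584 = 13.9494

SE(ȳ_st) ≈ 13.9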